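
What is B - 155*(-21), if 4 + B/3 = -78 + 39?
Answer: 3126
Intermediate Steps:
B = -129 (B = -12 + 3*(-78 + 39) = -12 + 3*(-39) = -12 - 117 = -129)
B - 155*(-21) = -129 - 155*(-21) = -129 + 3255 = 3126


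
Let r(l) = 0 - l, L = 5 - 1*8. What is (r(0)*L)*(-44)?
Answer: 0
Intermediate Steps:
L = -3 (L = 5 - 8 = -3)
r(l) = -l
(r(0)*L)*(-44) = (-1*0*(-3))*(-44) = (0*(-3))*(-44) = 0*(-44) = 0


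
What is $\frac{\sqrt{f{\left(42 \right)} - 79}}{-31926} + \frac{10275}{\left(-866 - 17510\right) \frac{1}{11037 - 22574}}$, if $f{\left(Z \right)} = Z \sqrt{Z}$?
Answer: $\frac{118542675}{18376} - \frac{\sqrt{-79 + 42 \sqrt{42}}}{31926} \approx 6451.0$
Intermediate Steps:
$f{\left(Z \right)} = Z^{\frac{3}{2}}$
$\frac{\sqrt{f{\left(42 \right)} - 79}}{-31926} + \frac{10275}{\left(-866 - 17510\right) \frac{1}{11037 - 22574}} = \frac{\sqrt{42^{\frac{3}{2}} - 79}}{-31926} + \frac{10275}{\left(-866 - 17510\right) \frac{1}{11037 - 22574}} = \sqrt{42 \sqrt{42} - 79} \left(- \frac{1}{31926}\right) + \frac{10275}{\left(-18376\right) \frac{1}{-11537}} = \sqrt{-79 + 42 \sqrt{42}} \left(- \frac{1}{31926}\right) + \frac{10275}{\left(-18376\right) \left(- \frac{1}{11537}\right)} = - \frac{\sqrt{-79 + 42 \sqrt{42}}}{31926} + \frac{10275}{\frac{18376}{11537}} = - \frac{\sqrt{-79 + 42 \sqrt{42}}}{31926} + 10275 \cdot \frac{11537}{18376} = - \frac{\sqrt{-79 + 42 \sqrt{42}}}{31926} + \frac{118542675}{18376} = \frac{118542675}{18376} - \frac{\sqrt{-79 + 42 \sqrt{42}}}{31926}$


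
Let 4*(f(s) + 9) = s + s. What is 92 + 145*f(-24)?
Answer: -2953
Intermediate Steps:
f(s) = -9 + s/2 (f(s) = -9 + (s + s)/4 = -9 + (2*s)/4 = -9 + s/2)
92 + 145*f(-24) = 92 + 145*(-9 + (1/2)*(-24)) = 92 + 145*(-9 - 12) = 92 + 145*(-21) = 92 - 3045 = -2953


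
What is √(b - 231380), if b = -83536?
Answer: 2*I*√78729 ≈ 561.17*I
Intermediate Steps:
√(b - 231380) = √(-83536 - 231380) = √(-314916) = 2*I*√78729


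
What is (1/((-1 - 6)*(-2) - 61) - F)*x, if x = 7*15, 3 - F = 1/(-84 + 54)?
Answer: -30149/94 ≈ -320.73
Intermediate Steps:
F = 91/30 (F = 3 - 1/(-84 + 54) = 3 - 1/(-30) = 3 - 1*(-1/30) = 3 + 1/30 = 91/30 ≈ 3.0333)
x = 105
(1/((-1 - 6)*(-2) - 61) - F)*x = (1/((-1 - 6)*(-2) - 61) - 1*91/30)*105 = (1/(-7*(-2) - 61) - 91/30)*105 = (1/(14 - 61) - 91/30)*105 = (1/(-47) - 91/30)*105 = (-1/47 - 91/30)*105 = -4307/1410*105 = -30149/94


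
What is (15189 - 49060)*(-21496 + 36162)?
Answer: -496752086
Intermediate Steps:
(15189 - 49060)*(-21496 + 36162) = -33871*14666 = -496752086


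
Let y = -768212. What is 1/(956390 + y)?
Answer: 1/188178 ≈ 5.3141e-6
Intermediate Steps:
1/(956390 + y) = 1/(956390 - 768212) = 1/188178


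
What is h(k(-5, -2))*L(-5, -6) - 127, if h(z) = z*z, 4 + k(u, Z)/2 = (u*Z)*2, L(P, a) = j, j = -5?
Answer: -5247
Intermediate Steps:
L(P, a) = -5
k(u, Z) = -8 + 4*Z*u (k(u, Z) = -8 + 2*((u*Z)*2) = -8 + 2*((Z*u)*2) = -8 + 2*(2*Z*u) = -8 + 4*Z*u)
h(z) = z**2
h(k(-5, -2))*L(-5, -6) - 127 = (-8 + 4*(-2)*(-5))**2*(-5) - 127 = (-8 + 40)**2*(-5) - 127 = 32**2*(-5) - 127 = 1024*(-5) - 127 = -5120 - 127 = -5247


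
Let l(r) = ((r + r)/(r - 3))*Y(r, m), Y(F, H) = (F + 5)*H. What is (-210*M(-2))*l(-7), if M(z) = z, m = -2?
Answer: 2352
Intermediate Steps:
Y(F, H) = H*(5 + F) (Y(F, H) = (5 + F)*H = H*(5 + F))
l(r) = 2*r*(-10 - 2*r)/(-3 + r) (l(r) = ((r + r)/(r - 3))*(-2*(5 + r)) = ((2*r)/(-3 + r))*(-10 - 2*r) = (2*r/(-3 + r))*(-10 - 2*r) = 2*r*(-10 - 2*r)/(-3 + r))
(-210*M(-2))*l(-7) = (-210*(-2))*(4*(-7)*(-5 - 1*(-7))/(-3 - 7)) = 420*(4*(-7)*(-5 + 7)/(-10)) = 420*(4*(-7)*(-⅒)*2) = 420*(28/5) = 2352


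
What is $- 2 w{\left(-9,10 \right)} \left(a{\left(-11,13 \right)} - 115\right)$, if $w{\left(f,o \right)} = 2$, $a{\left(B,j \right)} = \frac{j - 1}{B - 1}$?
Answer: $464$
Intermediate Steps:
$a{\left(B,j \right)} = \frac{-1 + j}{-1 + B}$
$- 2 w{\left(-9,10 \right)} \left(a{\left(-11,13 \right)} - 115\right) = \left(-2\right) 2 \left(\frac{-1 + 13}{-1 - 11} - 115\right) = - 4 \left(\frac{1}{-12} \cdot 12 - 115\right) = - 4 \left(\left(- \frac{1}{12}\right) 12 - 115\right) = - 4 \left(-1 - 115\right) = \left(-4\right) \left(-116\right) = 464$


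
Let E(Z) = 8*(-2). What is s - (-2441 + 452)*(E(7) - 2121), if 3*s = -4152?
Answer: -4251877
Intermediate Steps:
s = -1384 (s = (⅓)*(-4152) = -1384)
E(Z) = -16
s - (-2441 + 452)*(E(7) - 2121) = -1384 - (-2441 + 452)*(-16 - 2121) = -1384 - (-1989)*(-2137) = -1384 - 1*4250493 = -1384 - 4250493 = -4251877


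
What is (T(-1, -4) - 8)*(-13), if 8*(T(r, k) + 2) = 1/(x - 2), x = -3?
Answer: 5213/40 ≈ 130.32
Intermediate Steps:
T(r, k) = -81/40 (T(r, k) = -2 + 1/(8*(-3 - 2)) = -2 + (1/8)/(-5) = -2 + (1/8)*(-1/5) = -2 - 1/40 = -81/40)
(T(-1, -4) - 8)*(-13) = (-81/40 - 8)*(-13) = -401/40*(-13) = 5213/40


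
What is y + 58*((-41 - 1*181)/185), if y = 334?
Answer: 1322/5 ≈ 264.40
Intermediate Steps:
y + 58*((-41 - 1*181)/185) = 334 + 58*((-41 - 1*181)/185) = 334 + 58*((-41 - 181)*(1/185)) = 334 + 58*(-222*1/185) = 334 + 58*(-6/5) = 334 - 348/5 = 1322/5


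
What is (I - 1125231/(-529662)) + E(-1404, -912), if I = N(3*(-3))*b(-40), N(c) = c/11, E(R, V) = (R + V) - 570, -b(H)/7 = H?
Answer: -6045673517/1942094 ≈ -3113.0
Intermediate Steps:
b(H) = -7*H
E(R, V) = -570 + R + V
N(c) = c/11 (N(c) = c*(1/11) = c/11)
I = -2520/11 (I = ((3*(-3))/11)*(-7*(-40)) = ((1/11)*(-9))*280 = -9/11*280 = -2520/11 ≈ -229.09)
(I - 1125231/(-529662)) + E(-1404, -912) = (-2520/11 - 1125231/(-529662)) + (-570 - 1404 - 912) = (-2520/11 - 1125231*(-1/529662)) - 2886 = (-2520/11 + 375077/176554) - 2886 = -440790233/1942094 - 2886 = -6045673517/1942094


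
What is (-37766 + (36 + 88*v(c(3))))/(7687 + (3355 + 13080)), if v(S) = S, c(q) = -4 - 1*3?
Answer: -2739/1723 ≈ -1.5897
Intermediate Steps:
c(q) = -7 (c(q) = -4 - 3 = -7)
(-37766 + (36 + 88*v(c(3))))/(7687 + (3355 + 13080)) = (-37766 + (36 + 88*(-7)))/(7687 + (3355 + 13080)) = (-37766 + (36 - 616))/(7687 + 16435) = (-37766 - 580)/24122 = -38346*1/24122 = -2739/1723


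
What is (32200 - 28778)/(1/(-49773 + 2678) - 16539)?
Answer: -80579545/389452103 ≈ -0.20690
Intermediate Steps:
(32200 - 28778)/(1/(-49773 + 2678) - 16539) = 3422/(1/(-47095) - 16539) = 3422/(-1/47095 - 16539) = 3422/(-778904206/47095) = 3422*(-47095/778904206) = -80579545/389452103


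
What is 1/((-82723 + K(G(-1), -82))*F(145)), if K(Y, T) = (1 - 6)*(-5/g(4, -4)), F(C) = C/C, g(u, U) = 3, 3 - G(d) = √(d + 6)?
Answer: -3/248144 ≈ -1.2090e-5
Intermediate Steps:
G(d) = 3 - √(6 + d) (G(d) = 3 - √(d + 6) = 3 - √(6 + d))
F(C) = 1
K(Y, T) = 25/3 (K(Y, T) = (1 - 6)*(-5/3) = -(-25)/3 = -5*(-5/3) = 25/3)
1/((-82723 + K(G(-1), -82))*F(145)) = 1/((-82723 + 25/3)*1) = 1/(-248144/3) = -3/248144*1 = -3/248144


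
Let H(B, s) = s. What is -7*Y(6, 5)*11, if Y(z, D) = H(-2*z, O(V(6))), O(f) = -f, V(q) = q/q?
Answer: 77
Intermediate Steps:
V(q) = 1
Y(z, D) = -1 (Y(z, D) = -1*1 = -1)
-7*Y(6, 5)*11 = -7*(-1)*11 = 7*11 = 77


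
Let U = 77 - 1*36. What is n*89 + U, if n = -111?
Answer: -9838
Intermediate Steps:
U = 41 (U = 77 - 36 = 41)
n*89 + U = -111*89 + 41 = -9879 + 41 = -9838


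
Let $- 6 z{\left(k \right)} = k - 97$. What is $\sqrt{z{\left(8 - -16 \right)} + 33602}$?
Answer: $\frac{\sqrt{1210110}}{6} \approx 183.34$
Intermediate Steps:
$z{\left(k \right)} = \frac{97}{6} - \frac{k}{6}$ ($z{\left(k \right)} = - \frac{k - 97}{6} = - \frac{-97 + k}{6} = \frac{97}{6} - \frac{k}{6}$)
$\sqrt{z{\left(8 - -16 \right)} + 33602} = \sqrt{\left(\frac{97}{6} - \frac{8 - -16}{6}\right) + 33602} = \sqrt{\left(\frac{97}{6} - \frac{8 + 16}{6}\right) + 33602} = \sqrt{\left(\frac{97}{6} - 4\right) + 33602} = \sqrt{\frac{73}{6} + 33602} = \sqrt{\frac{201685}{6}} = \frac{\sqrt{1210110}}{6}$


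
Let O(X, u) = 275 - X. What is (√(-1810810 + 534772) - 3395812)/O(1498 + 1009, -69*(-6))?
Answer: 848953/558 - I*√141782/744 ≈ 1521.4 - 0.5061*I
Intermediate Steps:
(√(-1810810 + 534772) - 3395812)/O(1498 + 1009, -69*(-6)) = (√(-1810810 + 534772) - 3395812)/(275 - (1498 + 1009)) = (√(-1276038) - 3395812)/(275 - 1*2507) = (3*I*√141782 - 3395812)/(275 - 2507) = (-3395812 + 3*I*√141782)/(-2232) = (-3395812 + 3*I*√141782)*(-1/2232) = 848953/558 - I*√141782/744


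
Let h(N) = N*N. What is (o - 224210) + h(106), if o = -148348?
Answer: -361322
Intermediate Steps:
h(N) = N²
(o - 224210) + h(106) = (-148348 - 224210) + 106² = -372558 + 11236 = -361322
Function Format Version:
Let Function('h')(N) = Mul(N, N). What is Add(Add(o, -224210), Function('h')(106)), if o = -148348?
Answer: -361322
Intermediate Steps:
Function('h')(N) = Pow(N, 2)
Add(Add(o, -224210), Function('h')(106)) = Add(Add(-148348, -224210), Pow(106, 2)) = Add(-372558, 11236) = -361322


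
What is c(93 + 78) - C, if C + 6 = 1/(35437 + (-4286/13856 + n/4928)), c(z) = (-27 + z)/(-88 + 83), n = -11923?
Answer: -1723921497002/75610498385 ≈ -22.800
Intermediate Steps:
c(z) = 27/5 - z/5 (c(z) = (-27 + z)/(-5) = (-27 + z)*(-⅕) = 27/5 - z/5)
C = -453660856486/75610498385 (C = -6 + 1/(35437 + (-4286/13856 - 11923/4928)) = -6 + 1/(35437 + (-4286*1/13856 - 11923*1/4928)) = -6 + 1/(35437 + (-2143/6928 - 11923/4928)) = -6 + 1/(35437 - 5822703/2133824) = -6 + 1/(75610498385/2133824) = -6 + 2133824/75610498385 = -453660856486/75610498385 ≈ -6.0000)
c(93 + 78) - C = (27/5 - (93 + 78)/5) - 1*(-453660856486/75610498385) = (27/5 - ⅕*171) + 453660856486/75610498385 = (27/5 - 171/5) + 453660856486/75610498385 = -144/5 + 453660856486/75610498385 = -1723921497002/75610498385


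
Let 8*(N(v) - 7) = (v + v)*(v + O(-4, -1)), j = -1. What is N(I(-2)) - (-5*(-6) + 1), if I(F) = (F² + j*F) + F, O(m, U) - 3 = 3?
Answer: -14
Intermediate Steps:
O(m, U) = 6 (O(m, U) = 3 + 3 = 6)
I(F) = F² (I(F) = (F² - F) + F = F²)
N(v) = 7 + v*(6 + v)/4 (N(v) = 7 + ((v + v)*(v + 6))/8 = 7 + ((2*v)*(6 + v))/8 = 7 + (2*v*(6 + v))/8 = 7 + v*(6 + v)/4)
N(I(-2)) - (-5*(-6) + 1) = (7 + ((-2)²)²/4 + (3/2)*(-2)²) - (-5*(-6) + 1) = (7 + (¼)*4² + (3/2)*4) - (30 + 1) = (7 + (¼)*16 + 6) - 1*31 = (7 + 4 + 6) - 31 = 17 - 31 = -14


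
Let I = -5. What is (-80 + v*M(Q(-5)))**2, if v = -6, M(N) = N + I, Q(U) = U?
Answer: 400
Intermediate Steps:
M(N) = -5 + N (M(N) = N - 5 = -5 + N)
(-80 + v*M(Q(-5)))**2 = (-80 - 6*(-5 - 5))**2 = (-80 - 6*(-10))**2 = (-80 + 60)**2 = (-20)**2 = 400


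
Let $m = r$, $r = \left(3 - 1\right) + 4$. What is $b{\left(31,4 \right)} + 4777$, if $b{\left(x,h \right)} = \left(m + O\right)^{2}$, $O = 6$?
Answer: $4921$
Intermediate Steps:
$r = 6$ ($r = 2 + 4 = 6$)
$m = 6$
$b{\left(x,h \right)} = 144$ ($b{\left(x,h \right)} = \left(6 + 6\right)^{2} = 12^{2} = 144$)
$b{\left(31,4 \right)} + 4777 = 144 + 4777 = 4921$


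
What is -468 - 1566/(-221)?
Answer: -101862/221 ≈ -460.91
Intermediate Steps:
-468 - 1566/(-221) = -468 - 1566*(-1/221) = -468 + 1566/221 = -101862/221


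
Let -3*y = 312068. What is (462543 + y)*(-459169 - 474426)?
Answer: -1004138371795/3 ≈ -3.3471e+11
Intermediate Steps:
y = -312068/3 (y = -⅓*312068 = -312068/3 ≈ -1.0402e+5)
(462543 + y)*(-459169 - 474426) = (462543 - 312068/3)*(-459169 - 474426) = (1075561/3)*(-933595) = -1004138371795/3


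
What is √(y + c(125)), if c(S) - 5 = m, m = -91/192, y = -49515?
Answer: I*√28518033/24 ≈ 222.51*I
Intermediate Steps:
m = -91/192 (m = -91*1/192 = -91/192 ≈ -0.47396)
c(S) = 869/192 (c(S) = 5 - 91/192 = 869/192)
√(y + c(125)) = √(-49515 + 869/192) = √(-9506011/192) = I*√28518033/24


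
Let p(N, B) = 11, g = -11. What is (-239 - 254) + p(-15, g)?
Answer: -482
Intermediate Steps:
(-239 - 254) + p(-15, g) = (-239 - 254) + 11 = -493 + 11 = -482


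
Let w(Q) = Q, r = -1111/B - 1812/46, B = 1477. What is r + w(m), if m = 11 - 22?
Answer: -1737396/33971 ≈ -51.143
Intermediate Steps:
r = -1363715/33971 (r = -1111/1477 - 1812/46 = -1111*1/1477 - 1812*1/46 = -1111/1477 - 906/23 = -1363715/33971 ≈ -40.143)
m = -11
r + w(m) = -1363715/33971 - 11 = -1737396/33971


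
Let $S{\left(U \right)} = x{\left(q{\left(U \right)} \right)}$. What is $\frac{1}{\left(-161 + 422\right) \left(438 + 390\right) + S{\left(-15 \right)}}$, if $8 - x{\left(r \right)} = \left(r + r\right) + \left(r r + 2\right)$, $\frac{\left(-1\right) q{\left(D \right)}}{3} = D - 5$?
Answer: $\frac{1}{212394} \approx 4.7082 \cdot 10^{-6}$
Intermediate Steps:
$q{\left(D \right)} = 15 - 3 D$ ($q{\left(D \right)} = - 3 \left(D - 5\right) = - 3 \left(-5 + D\right) = 15 - 3 D$)
$x{\left(r \right)} = 6 - r^{2} - 2 r$ ($x{\left(r \right)} = 8 - \left(\left(r + r\right) + \left(r r + 2\right)\right) = 8 - \left(2 r + \left(r^{2} + 2\right)\right) = 8 - \left(2 r + \left(2 + r^{2}\right)\right) = 8 - \left(2 + r^{2} + 2 r\right) = 6 - r^{2} - 2 r$)
$S{\left(U \right)} = -24 - \left(15 - 3 U\right)^{2} + 6 U$ ($S{\left(U \right)} = 6 - \left(15 - 3 U\right)^{2} - 2 \left(15 - 3 U\right) = 6 - \left(15 - 3 U\right)^{2} + \left(-30 + 6 U\right) = -24 - \left(15 - 3 U\right)^{2} + 6 U$)
$\frac{1}{\left(-161 + 422\right) \left(438 + 390\right) + S{\left(-15 \right)}} = \frac{1}{\left(-161 + 422\right) \left(438 + 390\right) - \left(1689 + 2025\right)} = \frac{1}{261 \cdot 828 - 3714} = \frac{1}{216108 - 3714} = \frac{1}{212394}$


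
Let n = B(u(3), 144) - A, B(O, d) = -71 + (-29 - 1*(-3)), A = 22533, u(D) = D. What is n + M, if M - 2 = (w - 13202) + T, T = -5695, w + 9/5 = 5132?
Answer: -181974/5 ≈ -36395.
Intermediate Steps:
w = 25651/5 (w = -9/5 + 5132 = 25651/5 ≈ 5130.2)
B(O, d) = -97 (B(O, d) = -71 + (-29 + 3) = -71 - 26 = -97)
M = -68824/5 (M = 2 + ((25651/5 - 13202) - 5695) = 2 + (-40359/5 - 5695) = 2 - 68834/5 = -68824/5 ≈ -13765.)
n = -22630 (n = -97 - 1*22533 = -97 - 22533 = -22630)
n + M = -22630 - 68824/5 = -181974/5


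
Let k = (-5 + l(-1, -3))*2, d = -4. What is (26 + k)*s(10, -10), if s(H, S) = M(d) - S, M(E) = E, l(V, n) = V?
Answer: 84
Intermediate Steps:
k = -12 (k = (-5 - 1)*2 = -6*2 = -12)
s(H, S) = -4 - S
(26 + k)*s(10, -10) = (26 - 12)*(-4 - 1*(-10)) = 14*(-4 + 10) = 14*6 = 84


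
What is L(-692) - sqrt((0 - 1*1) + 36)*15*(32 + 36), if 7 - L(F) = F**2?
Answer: -478857 - 1020*sqrt(35) ≈ -4.8489e+5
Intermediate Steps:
L(F) = 7 - F**2
L(-692) - sqrt((0 - 1*1) + 36)*15*(32 + 36) = (7 - 1*(-692)**2) - sqrt((0 - 1*1) + 36)*15*(32 + 36) = (7 - 1*478864) - sqrt((0 - 1) + 36)*15*68 = (7 - 478864) - sqrt(-1 + 36)*1020 = -478857 - sqrt(35)*1020 = -478857 - 1020*sqrt(35)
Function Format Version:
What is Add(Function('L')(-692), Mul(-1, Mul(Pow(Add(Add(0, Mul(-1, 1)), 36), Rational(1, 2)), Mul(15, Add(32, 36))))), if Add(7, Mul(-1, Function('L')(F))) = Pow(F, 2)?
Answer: Add(-478857, Mul(-1020, Pow(35, Rational(1, 2)))) ≈ -4.8489e+5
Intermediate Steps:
Function('L')(F) = Add(7, Mul(-1, Pow(F, 2)))
Add(Function('L')(-692), Mul(-1, Mul(Pow(Add(Add(0, Mul(-1, 1)), 36), Rational(1, 2)), Mul(15, Add(32, 36))))) = Add(Add(7, Mul(-1, Pow(-692, 2))), Mul(-1, Mul(Pow(Add(Add(0, Mul(-1, 1)), 36), Rational(1, 2)), Mul(15, Add(32, 36))))) = Add(Add(7, Mul(-1, 478864)), Mul(-1, Mul(Pow(Add(Add(0, -1), 36), Rational(1, 2)), Mul(15, 68)))) = Add(Add(7, -478864), Mul(-1, Mul(Pow(Add(-1, 36), Rational(1, 2)), 1020))) = Add(-478857, Mul(-1, Mul(Pow(35, Rational(1, 2)), 1020))) = Add(-478857, Mul(-1, Mul(1020, Pow(35, Rational(1, 2))))) = Add(-478857, Mul(-1020, Pow(35, Rational(1, 2))))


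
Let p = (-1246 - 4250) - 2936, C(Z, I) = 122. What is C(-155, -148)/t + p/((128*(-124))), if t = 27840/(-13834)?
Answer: -836479/13920 ≈ -60.092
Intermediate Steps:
p = -8432 (p = -5496 - 2936 = -8432)
t = -13920/6917 (t = 27840*(-1/13834) = -13920/6917 ≈ -2.0124)
C(-155, -148)/t + p/((128*(-124))) = 122/(-13920/6917) - 8432/(128*(-124)) = 122*(-6917/13920) - 8432/(-15872) = -421937/6960 - 8432*(-1/15872) = -421937/6960 + 17/32 = -836479/13920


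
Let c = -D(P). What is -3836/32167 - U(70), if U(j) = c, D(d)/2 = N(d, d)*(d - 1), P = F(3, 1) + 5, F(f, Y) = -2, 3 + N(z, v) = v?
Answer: -3836/32167 ≈ -0.11925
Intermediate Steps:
N(z, v) = -3 + v
P = 3 (P = -2 + 5 = 3)
D(d) = 2*(-1 + d)*(-3 + d) (D(d) = 2*((-3 + d)*(d - 1)) = 2*((-3 + d)*(-1 + d)) = 2*((-1 + d)*(-3 + d)) = 2*(-1 + d)*(-3 + d))
c = 0 (c = -2*(-1 + 3)*(-3 + 3) = -2*2*0 = -1*0 = 0)
U(j) = 0
-3836/32167 - U(70) = -3836/32167 - 1*0 = -3836*1/32167 + 0 = -3836/32167 + 0 = -3836/32167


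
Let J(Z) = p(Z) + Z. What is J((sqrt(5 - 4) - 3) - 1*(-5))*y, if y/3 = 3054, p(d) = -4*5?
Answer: -155754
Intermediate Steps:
p(d) = -20
y = 9162 (y = 3*3054 = 9162)
J(Z) = -20 + Z
J((sqrt(5 - 4) - 3) - 1*(-5))*y = (-20 + ((sqrt(5 - 4) - 3) - 1*(-5)))*9162 = (-20 + ((sqrt(1) - 3) + 5))*9162 = (-20 + ((1 - 3) + 5))*9162 = (-20 + (-2 + 5))*9162 = (-20 + 3)*9162 = -17*9162 = -155754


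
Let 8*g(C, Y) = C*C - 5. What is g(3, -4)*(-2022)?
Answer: -1011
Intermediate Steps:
g(C, Y) = -5/8 + C**2/8 (g(C, Y) = (C*C - 5)/8 = (C**2 - 5)/8 = (-5 + C**2)/8 = -5/8 + C**2/8)
g(3, -4)*(-2022) = (-5/8 + (1/8)*3**2)*(-2022) = (-5/8 + (1/8)*9)*(-2022) = (-5/8 + 9/8)*(-2022) = (1/2)*(-2022) = -1011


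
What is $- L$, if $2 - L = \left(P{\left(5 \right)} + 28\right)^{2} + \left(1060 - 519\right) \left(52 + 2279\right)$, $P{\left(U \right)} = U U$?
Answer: $1263878$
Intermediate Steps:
$P{\left(U \right)} = U^{2}$
$L = -1263878$ ($L = 2 - \left(\left(5^{2} + 28\right)^{2} + \left(1060 - 519\right) \left(52 + 2279\right)\right) = 2 - \left(\left(25 + 28\right)^{2} + \left(1060 - 519\right) 2331\right) = 2 - \left(53^{2} + \left(1060 - 519\right) 2331\right) = 2 - \left(2809 + 541 \cdot 2331\right) = 2 - \left(2809 + 1261071\right) = 2 - 1263880 = -1263878$)
$- L = \left(-1\right) \left(-1263878\right) = 1263878$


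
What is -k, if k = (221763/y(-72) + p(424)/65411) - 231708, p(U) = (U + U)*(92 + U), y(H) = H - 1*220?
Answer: 4440003550233/19100012 ≈ 2.3246e+5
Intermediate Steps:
y(H) = -220 + H (y(H) = H - 220 = -220 + H)
p(U) = 2*U*(92 + U) (p(U) = (2*U)*(92 + U) = 2*U*(92 + U))
k = -4440003550233/19100012 (k = (221763/(-220 - 72) + (2*424*(92 + 424))/65411) - 231708 = (221763/(-292) + (2*424*516)*(1/65411)) - 231708 = (221763*(-1/292) + 437568*(1/65411)) - 231708 = (-221763/292 + 437568/65411) - 231708 = -14377969737/19100012 - 231708 = -4440003550233/19100012 ≈ -2.3246e+5)
-k = -1*(-4440003550233/19100012) = 4440003550233/19100012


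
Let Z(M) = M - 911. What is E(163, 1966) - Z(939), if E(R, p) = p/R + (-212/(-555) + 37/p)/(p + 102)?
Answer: -532927598729/33436587720 ≈ -15.938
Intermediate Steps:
Z(M) = -911 + M
E(R, p) = p/R + (212/555 + 37/p)/(102 + p) (E(R, p) = p/R + (-212*(-1/555) + 37/p)/(102 + p) = p/R + (212/555 + 37/p)/(102 + p))
E(163, 1966) - Z(939) = (1966³ + 37*163 + 102*1966² + (212/555)*163*1966)/(163*1966*(102 + 1966)) - (-911 + 939) = (1/163)*(1/1966)*(7598896696 + 6031 + 102*3865156 + 67937096/555)/2068 - 1*28 = (1/163)*(1/1966)*(1/2068)*(7598896696 + 6031 + 394245912 + 67937096/555) - 28 = (1/163)*(1/1966)*(1/2068)*(4436265431741/555) - 28 = 403296857431/33436587720 - 28 = -532927598729/33436587720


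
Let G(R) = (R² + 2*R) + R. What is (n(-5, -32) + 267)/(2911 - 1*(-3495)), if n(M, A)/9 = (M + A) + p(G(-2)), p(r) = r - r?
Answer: -33/3203 ≈ -0.010303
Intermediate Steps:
G(R) = R² + 3*R
p(r) = 0
n(M, A) = 9*A + 9*M (n(M, A) = 9*((M + A) + 0) = 9*((A + M) + 0) = 9*(A + M) = 9*A + 9*M)
(n(-5, -32) + 267)/(2911 - 1*(-3495)) = ((9*(-32) + 9*(-5)) + 267)/(2911 - 1*(-3495)) = ((-288 - 45) + 267)/(2911 + 3495) = (-333 + 267)/6406 = -66*1/6406 = -33/3203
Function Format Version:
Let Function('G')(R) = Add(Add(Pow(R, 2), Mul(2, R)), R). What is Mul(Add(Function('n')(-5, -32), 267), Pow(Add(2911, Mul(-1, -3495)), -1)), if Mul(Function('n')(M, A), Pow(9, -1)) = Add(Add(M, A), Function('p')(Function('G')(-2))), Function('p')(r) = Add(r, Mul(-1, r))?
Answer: Rational(-33, 3203) ≈ -0.010303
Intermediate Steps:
Function('G')(R) = Add(Pow(R, 2), Mul(3, R))
Function('p')(r) = 0
Function('n')(M, A) = Add(Mul(9, A), Mul(9, M)) (Function('n')(M, A) = Mul(9, Add(Add(M, A), 0)) = Mul(9, Add(Add(A, M), 0)) = Mul(9, Add(A, M)) = Add(Mul(9, A), Mul(9, M)))
Mul(Add(Function('n')(-5, -32), 267), Pow(Add(2911, Mul(-1, -3495)), -1)) = Mul(Add(Add(Mul(9, -32), Mul(9, -5)), 267), Pow(Add(2911, Mul(-1, -3495)), -1)) = Mul(Add(Add(-288, -45), 267), Pow(Add(2911, 3495), -1)) = Mul(Add(-333, 267), Pow(6406, -1)) = Mul(-66, Rational(1, 6406)) = Rational(-33, 3203)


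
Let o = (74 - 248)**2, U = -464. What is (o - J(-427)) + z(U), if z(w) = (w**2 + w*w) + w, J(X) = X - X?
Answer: 460404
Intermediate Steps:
J(X) = 0
o = 30276 (o = (-174)**2 = 30276)
z(w) = w + 2*w**2 (z(w) = (w**2 + w**2) + w = 2*w**2 + w = w + 2*w**2)
(o - J(-427)) + z(U) = (30276 - 1*0) - 464*(1 + 2*(-464)) = (30276 + 0) - 464*(1 - 928) = 30276 - 464*(-927) = 30276 + 430128 = 460404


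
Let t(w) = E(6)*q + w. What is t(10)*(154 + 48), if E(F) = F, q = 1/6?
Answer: 2222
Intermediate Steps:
q = ⅙ ≈ 0.16667
t(w) = 1 + w (t(w) = 6*(⅙) + w = 1 + w)
t(10)*(154 + 48) = (1 + 10)*(154 + 48) = 11*202 = 2222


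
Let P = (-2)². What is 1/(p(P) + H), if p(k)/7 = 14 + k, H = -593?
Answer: -1/467 ≈ -0.0021413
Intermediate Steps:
P = 4
p(k) = 98 + 7*k (p(k) = 7*(14 + k) = 98 + 7*k)
1/(p(P) + H) = 1/((98 + 7*4) - 593) = 1/((98 + 28) - 593) = 1/(126 - 593) = 1/(-467) = -1/467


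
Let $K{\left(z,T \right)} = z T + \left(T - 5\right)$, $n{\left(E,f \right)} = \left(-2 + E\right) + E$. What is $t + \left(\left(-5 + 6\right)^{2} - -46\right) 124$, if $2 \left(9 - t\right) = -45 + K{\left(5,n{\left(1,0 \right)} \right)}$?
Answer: $5862$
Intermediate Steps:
$n{\left(E,f \right)} = -2 + 2 E$
$K{\left(z,T \right)} = -5 + T + T z$ ($K{\left(z,T \right)} = T z + \left(T - 5\right) = T z + \left(-5 + T\right) = -5 + T + T z$)
$t = 34$ ($t = 9 - \frac{-45 + \left(-5 + \left(-2 + 2 \cdot 1\right) + \left(-2 + 2 \cdot 1\right) 5\right)}{2} = 9 - \frac{-45 + \left(-5 + \left(-2 + 2\right) + \left(-2 + 2\right) 5\right)}{2} = 9 - \frac{-45 + \left(-5 + 0 + 0 \cdot 5\right)}{2} = 9 - \frac{-45 + \left(-5 + 0 + 0\right)}{2} = 9 - \frac{-45 - 5}{2} = 9 - -25 = 9 + 25 = 34$)
$t + \left(\left(-5 + 6\right)^{2} - -46\right) 124 = 34 + \left(\left(-5 + 6\right)^{2} - -46\right) 124 = 34 + \left(1^{2} + 46\right) 124 = 34 + \left(1 + 46\right) 124 = 34 + 47 \cdot 124 = 34 + 5828 = 5862$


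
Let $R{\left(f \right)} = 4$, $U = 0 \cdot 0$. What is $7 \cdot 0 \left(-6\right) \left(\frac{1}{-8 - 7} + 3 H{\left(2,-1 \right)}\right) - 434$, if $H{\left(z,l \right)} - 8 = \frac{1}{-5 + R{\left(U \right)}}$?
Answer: $-434$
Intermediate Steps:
$U = 0$
$H{\left(z,l \right)} = 7$ ($H{\left(z,l \right)} = 8 + \frac{1}{-5 + 4} = 8 + \frac{1}{-1} = 8 - 1 = 7$)
$7 \cdot 0 \left(-6\right) \left(\frac{1}{-8 - 7} + 3 H{\left(2,-1 \right)}\right) - 434 = 7 \cdot 0 \left(-6\right) \left(\frac{1}{-8 - 7} + 3 \cdot 7\right) - 434 = 0 \left(-6\right) \left(\frac{1}{-15} + 21\right) - 434 = 0 \left(- \frac{1}{15} + 21\right) - 434 = 0 \cdot \frac{314}{15} - 434 = 0 - 434 = -434$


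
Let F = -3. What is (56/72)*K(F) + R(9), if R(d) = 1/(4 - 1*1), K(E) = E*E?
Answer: 22/3 ≈ 7.3333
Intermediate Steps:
K(E) = E**2
R(d) = 1/3 (R(d) = 1/(4 - 1) = 1/3)
(56/72)*K(F) + R(9) = (56/72)*(-3)**2 + 1/3 = (56*(1/72))*9 + 1/3 = (7/9)*9 + 1/3 = 7 + 1/3 = 22/3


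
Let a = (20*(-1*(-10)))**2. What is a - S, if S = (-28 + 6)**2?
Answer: 39516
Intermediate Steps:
a = 40000 (a = (20*10)**2 = 200**2 = 40000)
S = 484 (S = (-22)**2 = 484)
a - S = 40000 - 1*484 = 40000 - 484 = 39516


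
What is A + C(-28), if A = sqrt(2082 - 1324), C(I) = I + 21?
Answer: -7 + sqrt(758) ≈ 20.532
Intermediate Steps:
C(I) = 21 + I
A = sqrt(758) ≈ 27.532
A + C(-28) = sqrt(758) + (21 - 28) = sqrt(758) - 7 = -7 + sqrt(758)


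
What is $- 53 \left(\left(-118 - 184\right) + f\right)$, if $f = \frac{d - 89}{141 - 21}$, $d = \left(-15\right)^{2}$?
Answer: $\frac{239189}{15} \approx 15946.0$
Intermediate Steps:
$d = 225$
$f = \frac{17}{15}$ ($f = \frac{225 - 89}{141 - 21} = \frac{136}{120} = 136 \cdot \frac{1}{120} = \frac{17}{15} \approx 1.1333$)
$- 53 \left(\left(-118 - 184\right) + f\right) = - 53 \left(\left(-118 - 184\right) + \frac{17}{15}\right) = - 53 \left(-302 + \frac{17}{15}\right) = \left(-53\right) \left(- \frac{4513}{15}\right) = \frac{239189}{15}$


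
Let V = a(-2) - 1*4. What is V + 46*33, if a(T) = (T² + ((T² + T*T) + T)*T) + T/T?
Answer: 1507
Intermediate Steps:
a(T) = 1 + T² + T*(T + 2*T²) (a(T) = (T² + ((T² + T²) + T)*T) + 1 = (T² + (2*T² + T)*T) + 1 = (T² + (T + 2*T²)*T) + 1 = (T² + T*(T + 2*T²)) + 1 = 1 + T² + T*(T + 2*T²))
V = -11 (V = (1 + 2*(-2)² + 2*(-2)³) - 1*4 = (1 + 2*4 + 2*(-8)) - 4 = (1 + 8 - 16) - 4 = -7 - 4 = -11)
V + 46*33 = -11 + 46*33 = -11 + 1518 = 1507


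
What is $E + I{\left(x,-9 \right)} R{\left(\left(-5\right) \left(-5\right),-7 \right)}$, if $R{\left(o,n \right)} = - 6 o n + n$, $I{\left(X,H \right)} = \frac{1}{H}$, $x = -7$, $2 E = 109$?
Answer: $- \frac{1105}{18} \approx -61.389$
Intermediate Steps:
$E = \frac{109}{2}$ ($E = \frac{1}{2} \cdot 109 = \frac{109}{2} \approx 54.5$)
$R{\left(o,n \right)} = n - 6 n o$ ($R{\left(o,n \right)} = - 6 n o + n = n - 6 n o$)
$E + I{\left(x,-9 \right)} R{\left(\left(-5\right) \left(-5\right),-7 \right)} = \frac{109}{2} + \frac{\left(-7\right) \left(1 - 6 \left(\left(-5\right) \left(-5\right)\right)\right)}{-9} = \frac{109}{2} - \frac{\left(-7\right) \left(1 - 150\right)}{9} = \frac{109}{2} - \frac{\left(-7\right) \left(-149\right)}{9} = \frac{109}{2} - \frac{1043}{9} = - \frac{1105}{18}$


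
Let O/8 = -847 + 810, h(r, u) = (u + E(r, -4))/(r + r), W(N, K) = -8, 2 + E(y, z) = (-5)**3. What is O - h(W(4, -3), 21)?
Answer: -2421/8 ≈ -302.63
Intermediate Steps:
E(y, z) = -127 (E(y, z) = -2 + (-5)**3 = -2 - 125 = -127)
h(r, u) = (-127 + u)/(2*r) (h(r, u) = (u - 127)/(r + r) = (-127 + u)/((2*r)) = (-127 + u)*(1/(2*r)) = (-127 + u)/(2*r))
O = -296 (O = 8*(-847 + 810) = 8*(-37) = -296)
O - h(W(4, -3), 21) = -296 - (-127 + 21)/(2*(-8)) = -296 - (-1)*(-106)/(2*8) = -296 - 1*53/8 = -296 - 53/8 = -2421/8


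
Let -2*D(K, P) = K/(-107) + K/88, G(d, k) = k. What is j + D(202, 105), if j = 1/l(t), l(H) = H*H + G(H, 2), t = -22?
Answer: -461609/2288088 ≈ -0.20174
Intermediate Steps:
D(K, P) = -19*K/18832 (D(K, P) = -(K/(-107) + K/88)/2 = -(K*(-1/107) + K*(1/88))/2 = -(-K/107 + K/88)/2 = -19*K/18832)
l(H) = 2 + H² (l(H) = H*H + 2 = H² + 2 = 2 + H²)
j = 1/486 (j = 1/(2 + (-22)²) = 1/(2 + 484) = 1/486 ≈ 0.0020576)
j + D(202, 105) = 1/486 - 19/18832*202 = 1/486 - 1919/9416 = -461609/2288088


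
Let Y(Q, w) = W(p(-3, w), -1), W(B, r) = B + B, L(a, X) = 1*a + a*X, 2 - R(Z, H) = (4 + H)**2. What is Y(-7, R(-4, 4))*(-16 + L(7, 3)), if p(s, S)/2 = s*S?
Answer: 8928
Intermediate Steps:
R(Z, H) = 2 - (4 + H)**2
p(s, S) = 2*S*s (p(s, S) = 2*(s*S) = 2*(S*s) = 2*S*s)
L(a, X) = a + X*a
W(B, r) = 2*B
Y(Q, w) = -12*w (Y(Q, w) = 2*(2*w*(-3)) = 2*(-6*w) = -12*w)
Y(-7, R(-4, 4))*(-16 + L(7, 3)) = (-12*(2 - (4 + 4)**2))*(-16 + 7*(1 + 3)) = (-12*(2 - 1*8**2))*(-16 + 7*4) = (-12*(2 - 1*64))*(-16 + 28) = -12*(2 - 64)*12 = -12*(-62)*12 = 744*12 = 8928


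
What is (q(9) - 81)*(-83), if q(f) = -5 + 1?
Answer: 7055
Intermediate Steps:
q(f) = -4
(q(9) - 81)*(-83) = (-4 - 81)*(-83) = -85*(-83) = 7055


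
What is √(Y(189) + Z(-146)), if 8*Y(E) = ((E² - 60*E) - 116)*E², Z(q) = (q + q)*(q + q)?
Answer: √1734904354/4 ≈ 10413.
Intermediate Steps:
Z(q) = 4*q² (Z(q) = (2*q)*(2*q) = 4*q²)
Y(E) = E²*(-116 + E² - 60*E)/8 (Y(E) = (((E² - 60*E) - 116)*E²)/8 = ((-116 + E² - 60*E)*E²)/8 = (E²*(-116 + E² - 60*E))/8 = E²*(-116 + E² - 60*E)/8)
√(Y(189) + Z(-146)) = √((⅛)*189²*(-116 + 189² - 60*189) + 4*(-146)²) = √((⅛)*35721*(-116 + 35721 - 11340) + 4*21316) = √((⅛)*35721*24265 + 85264) = √(866770065/8 + 85264) = √(867452177/8) = √1734904354/4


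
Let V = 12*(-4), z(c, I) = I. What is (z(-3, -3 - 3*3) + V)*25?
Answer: -1500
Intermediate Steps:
V = -48
(z(-3, -3 - 3*3) + V)*25 = ((-3 - 3*3) - 48)*25 = ((-3 - 9) - 48)*25 = (-12 - 48)*25 = -60*25 = -1500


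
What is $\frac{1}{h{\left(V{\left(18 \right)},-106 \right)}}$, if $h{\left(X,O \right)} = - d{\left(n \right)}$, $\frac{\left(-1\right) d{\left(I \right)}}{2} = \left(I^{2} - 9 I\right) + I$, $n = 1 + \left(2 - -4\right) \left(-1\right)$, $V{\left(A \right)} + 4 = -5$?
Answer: $\frac{1}{130} \approx 0.0076923$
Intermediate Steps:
$V{\left(A \right)} = -9$ ($V{\left(A \right)} = -4 - 5 = -9$)
$n = -5$ ($n = 1 + \left(2 + 4\right) \left(-1\right) = 1 + 6 \left(-1\right) = 1 - 6 = -5$)
$d{\left(I \right)} = - 2 I^{2} + 16 I$ ($d{\left(I \right)} = - 2 \left(\left(I^{2} - 9 I\right) + I\right) = - 2 \left(I^{2} - 8 I\right) = - 2 I^{2} + 16 I$)
$h{\left(X,O \right)} = 130$ ($h{\left(X,O \right)} = - 2 \left(-5\right) \left(8 - -5\right) = - 2 \left(-5\right) \left(8 + 5\right) = - 2 \left(-5\right) 13 = \left(-1\right) \left(-130\right) = 130$)
$\frac{1}{h{\left(V{\left(18 \right)},-106 \right)}} = \frac{1}{130}$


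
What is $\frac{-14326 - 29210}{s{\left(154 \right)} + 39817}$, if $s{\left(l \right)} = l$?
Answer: $- \frac{43536}{39971} \approx -1.0892$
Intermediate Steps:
$\frac{-14326 - 29210}{s{\left(154 \right)} + 39817} = \frac{-14326 - 29210}{154 + 39817} = - \frac{43536}{39971}$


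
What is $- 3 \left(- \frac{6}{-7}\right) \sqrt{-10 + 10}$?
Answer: $0$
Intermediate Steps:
$- 3 \left(- \frac{6}{-7}\right) \sqrt{-10 + 10} = - 3 \left(\left(-6\right) \left(- \frac{1}{7}\right)\right) \sqrt{0} = \left(-3\right) \frac{6}{7} \cdot 0 = \left(- \frac{18}{7}\right) 0 = 0$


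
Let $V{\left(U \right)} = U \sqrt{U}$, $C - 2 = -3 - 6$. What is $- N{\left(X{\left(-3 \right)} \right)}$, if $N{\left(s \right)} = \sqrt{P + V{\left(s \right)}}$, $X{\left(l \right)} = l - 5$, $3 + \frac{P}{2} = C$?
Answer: $- 2 \sqrt{-5 - 4 i \sqrt{2}} \approx -2.2582 + 5.01 i$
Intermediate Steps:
$C = -7$ ($C = 2 - 9 = -7$)
$V{\left(U \right)} = U^{\frac{3}{2}}$
$P = -20$ ($P = -6 + 2 \left(-7\right) = -6 - 14 = -20$)
$X{\left(l \right)} = -5 + l$
$N{\left(s \right)} = \sqrt{-20 + s^{\frac{3}{2}}}$
$- N{\left(X{\left(-3 \right)} \right)} = - \sqrt{-20 + \left(-5 - 3\right)^{\frac{3}{2}}} = - \sqrt{-20 + \left(-8\right)^{\frac{3}{2}}} = - \sqrt{-20 - 16 i \sqrt{2}}$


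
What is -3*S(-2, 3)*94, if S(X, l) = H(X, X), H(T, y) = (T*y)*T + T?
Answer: 2820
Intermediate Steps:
H(T, y) = T + y*T² (H(T, y) = y*T² + T = T + y*T²)
S(X, l) = X*(1 + X²) (S(X, l) = X*(1 + X*X) = X*(1 + X²))
-3*S(-2, 3)*94 = -3*(-2 + (-2)³)*94 = -3*(-2 - 8)*94 = -3*(-10)*94 = 30*94 = 2820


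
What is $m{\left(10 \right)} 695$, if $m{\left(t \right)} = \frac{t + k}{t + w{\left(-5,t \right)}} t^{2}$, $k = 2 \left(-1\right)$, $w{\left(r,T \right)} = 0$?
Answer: $55600$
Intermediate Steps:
$k = -2$
$m{\left(t \right)} = t \left(-2 + t\right)$ ($m{\left(t \right)} = \frac{t - 2}{t + 0} t^{2} = \frac{-2 + t}{t} t^{2} = t \left(-2 + t\right)$)
$m{\left(10 \right)} 695 = 10 \left(-2 + 10\right) 695 = 10 \cdot 8 \cdot 695 = 80 \cdot 695 = 55600$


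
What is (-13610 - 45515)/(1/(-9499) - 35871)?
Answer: 112325675/68147726 ≈ 1.6483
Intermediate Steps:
(-13610 - 45515)/(1/(-9499) - 35871) = -59125/(-1/9499 - 35871) = -59125/(-340738630/9499) = -59125*(-9499/340738630) = 112325675/68147726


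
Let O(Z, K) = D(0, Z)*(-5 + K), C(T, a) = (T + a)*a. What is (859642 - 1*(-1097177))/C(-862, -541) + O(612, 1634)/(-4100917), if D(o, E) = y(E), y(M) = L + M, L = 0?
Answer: 658277859/281921051 ≈ 2.3350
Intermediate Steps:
y(M) = M (y(M) = 0 + M = M)
D(o, E) = E
C(T, a) = a*(T + a)
O(Z, K) = Z*(-5 + K)
(859642 - 1*(-1097177))/C(-862, -541) + O(612, 1634)/(-4100917) = (859642 - 1*(-1097177))/((-541*(-862 - 541))) + (612*(-5 + 1634))/(-4100917) = (859642 + 1097177)/((-541*(-1403))) + (612*1629)*(-1/4100917) = 1956819/759023 + 996948*(-1/4100917) = 1956819*(1/759023) - 5508/22657 = 32079/12443 - 5508/22657 = 658277859/281921051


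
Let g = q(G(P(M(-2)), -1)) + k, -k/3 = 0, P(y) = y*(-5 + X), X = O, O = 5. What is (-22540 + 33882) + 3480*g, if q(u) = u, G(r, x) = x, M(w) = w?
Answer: 7862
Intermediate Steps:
X = 5
P(y) = 0 (P(y) = y*(-5 + 5) = y*0 = 0)
k = 0 (k = -3*0 = 0)
g = -1 (g = -1 + 0 = -1)
(-22540 + 33882) + 3480*g = (-22540 + 33882) + 3480*(-1) = 11342 - 3480 = 7862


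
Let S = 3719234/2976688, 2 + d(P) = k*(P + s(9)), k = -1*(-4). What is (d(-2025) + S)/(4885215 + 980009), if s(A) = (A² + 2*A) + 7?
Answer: -11425645615/8729470949056 ≈ -0.0013089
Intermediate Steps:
s(A) = 7 + A² + 2*A
k = 4
d(P) = 422 + 4*P (d(P) = -2 + 4*(P + (7 + 9² + 2*9)) = -2 + 4*(P + (7 + 81 + 18)) = -2 + 4*(P + 106) = -2 + 4*(106 + P) = -2 + (424 + 4*P) = 422 + 4*P)
S = 1859617/1488344 (S = 3719234*(1/2976688) = 1859617/1488344 ≈ 1.2495)
(d(-2025) + S)/(4885215 + 980009) = ((422 + 4*(-2025)) + 1859617/1488344)/(4885215 + 980009) = ((422 - 8100) + 1859617/1488344)/5865224 = (-7678 + 1859617/1488344)*(1/5865224) = -11425645615/1488344*1/5865224 = -11425645615/8729470949056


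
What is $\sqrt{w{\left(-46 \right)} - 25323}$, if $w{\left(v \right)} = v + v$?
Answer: $i \sqrt{25415} \approx 159.42 i$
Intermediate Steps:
$w{\left(v \right)} = 2 v$
$\sqrt{w{\left(-46 \right)} - 25323} = \sqrt{2 \left(-46\right) - 25323} = \sqrt{-92 - 25323} = \sqrt{-25415} = i \sqrt{25415}$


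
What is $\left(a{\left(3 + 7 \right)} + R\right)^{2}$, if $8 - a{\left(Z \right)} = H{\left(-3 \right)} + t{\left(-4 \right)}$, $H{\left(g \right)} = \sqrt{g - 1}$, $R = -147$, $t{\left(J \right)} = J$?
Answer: $18221 + 540 i \approx 18221.0 + 540.0 i$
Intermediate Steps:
$H{\left(g \right)} = \sqrt{-1 + g}$
$a{\left(Z \right)} = 12 - 2 i$ ($a{\left(Z \right)} = 8 - \left(\sqrt{-1 - 3} - 4\right) = 8 - \left(\sqrt{-4} - 4\right) = 8 - \left(2 i - 4\right) = 8 - \left(-4 + 2 i\right) = 8 + \left(4 - 2 i\right) = 12 - 2 i$)
$\left(a{\left(3 + 7 \right)} + R\right)^{2} = \left(\left(12 - 2 i\right) - 147\right)^{2} = \left(-135 - 2 i\right)^{2}$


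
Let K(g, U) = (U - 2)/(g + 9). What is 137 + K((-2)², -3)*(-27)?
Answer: 1916/13 ≈ 147.38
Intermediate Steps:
K(g, U) = (-2 + U)/(9 + g)
137 + K((-2)², -3)*(-27) = 137 + ((-2 - 3)/(9 + (-2)²))*(-27) = 137 + (-5/(9 + 4))*(-27) = 137 + (-5/13)*(-27) = 137 + ((1/13)*(-5))*(-27) = 137 - 5/13*(-27) = 137 + 135/13 = 1916/13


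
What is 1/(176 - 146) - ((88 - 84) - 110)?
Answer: 3181/30 ≈ 106.03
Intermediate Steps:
1/(176 - 146) - ((88 - 84) - 110) = 1/30 - (4 - 110) = 1/30 - 1*(-106) = 1/30 + 106 = 3181/30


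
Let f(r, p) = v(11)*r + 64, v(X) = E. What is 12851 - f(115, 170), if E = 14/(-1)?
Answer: 14397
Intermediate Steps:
E = -14 (E = 14*(-1) = -14)
v(X) = -14
f(r, p) = 64 - 14*r (f(r, p) = -14*r + 64 = 64 - 14*r)
12851 - f(115, 170) = 12851 - (64 - 14*115) = 12851 - (64 - 1610) = 12851 - 1*(-1546) = 12851 + 1546 = 14397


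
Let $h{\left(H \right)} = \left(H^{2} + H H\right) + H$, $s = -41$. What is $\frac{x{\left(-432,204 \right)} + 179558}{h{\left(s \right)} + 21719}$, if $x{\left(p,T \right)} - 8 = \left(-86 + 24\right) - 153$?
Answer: $\frac{179351}{25040} \approx 7.1626$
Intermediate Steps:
$x{\left(p,T \right)} = -207$ ($x{\left(p,T \right)} = 8 + \left(\left(-86 + 24\right) - 153\right) = 8 - 215 = -207$)
$h{\left(H \right)} = H + 2 H^{2}$ ($h{\left(H \right)} = \left(H^{2} + H^{2}\right) + H = 2 H^{2} + H = H + 2 H^{2}$)
$\frac{x{\left(-432,204 \right)} + 179558}{h{\left(s \right)} + 21719} = \frac{-207 + 179558}{- 41 \left(1 + 2 \left(-41\right)\right) + 21719} = \frac{179351}{- 41 \left(1 - 82\right) + 21719} = \frac{179351}{\left(-41\right) \left(-81\right) + 21719} = \frac{179351}{3321 + 21719} = \frac{179351}{25040}$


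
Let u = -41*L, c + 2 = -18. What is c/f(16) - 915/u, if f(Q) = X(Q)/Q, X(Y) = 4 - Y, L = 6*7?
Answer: 46835/1722 ≈ 27.198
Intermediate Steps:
c = -20 (c = -2 - 18 = -20)
L = 42
f(Q) = (4 - Q)/Q
u = -1722 (u = -41*42 = -1722)
c/f(16) - 915/u = -20*16/(4 - 1*16) - 915/(-1722) = -20*16/(4 - 16) - 915*(-1/1722) = -20/((1/16)*(-12)) + 305/574 = -20/(-¾) + 305/574 = -20*(-4/3) + 305/574 = 80/3 + 305/574 = 46835/1722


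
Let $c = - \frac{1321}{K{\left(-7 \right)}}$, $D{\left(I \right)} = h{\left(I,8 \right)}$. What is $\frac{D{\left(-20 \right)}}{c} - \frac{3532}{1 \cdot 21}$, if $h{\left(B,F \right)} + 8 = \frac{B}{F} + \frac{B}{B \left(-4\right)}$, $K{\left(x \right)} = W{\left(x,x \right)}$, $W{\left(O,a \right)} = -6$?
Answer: $- \frac{9334253}{55482} \approx -168.24$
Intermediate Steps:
$K{\left(x \right)} = -6$
$h{\left(B,F \right)} = - \frac{33}{4} + \frac{B}{F}$ ($h{\left(B,F \right)} = -8 + \left(\frac{B}{F} + \frac{B}{B \left(-4\right)}\right) = -8 + \left(\frac{B}{F} + \frac{B}{\left(-4\right) B}\right) = -8 + \left(\frac{B}{F} + B \left(- \frac{1}{4 B}\right)\right) = -8 + \left(\frac{B}{F} - \frac{1}{4}\right) = -8 + \left(- \frac{1}{4} + \frac{B}{F}\right) = - \frac{33}{4} + \frac{B}{F}$)
$D{\left(I \right)} = - \frac{33}{4} + \frac{I}{8}$
$c = \frac{1321}{6}$ ($c = - \frac{1321}{-6} = \left(-1321\right) \left(- \frac{1}{6}\right) = \frac{1321}{6} \approx 220.17$)
$\frac{D{\left(-20 \right)}}{c} - \frac{3532}{1 \cdot 21} = \frac{- \frac{33}{4} + \frac{1}{8} \left(-20\right)}{\frac{1321}{6}} - \frac{3532}{1 \cdot 21} = \left(- \frac{33}{4} - \frac{5}{2}\right) \frac{6}{1321} - \frac{3532}{21} = \left(- \frac{43}{4}\right) \frac{6}{1321} - \frac{3532}{21} = - \frac{129}{2642} - \frac{3532}{21} = - \frac{9334253}{55482}$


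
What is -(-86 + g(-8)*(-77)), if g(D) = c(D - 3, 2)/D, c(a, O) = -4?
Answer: 249/2 ≈ 124.50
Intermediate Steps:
g(D) = -4/D
-(-86 + g(-8)*(-77)) = -(-86 - 4/(-8)*(-77)) = -(-86 - 4*(-⅛)*(-77)) = -(-86 + (½)*(-77)) = -(-86 - 77/2) = -1*(-249/2) = 249/2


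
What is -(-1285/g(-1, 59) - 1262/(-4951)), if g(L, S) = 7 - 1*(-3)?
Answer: 1269883/9902 ≈ 128.25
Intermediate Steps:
g(L, S) = 10 (g(L, S) = 7 + 3 = 10)
-(-1285/g(-1, 59) - 1262/(-4951)) = -(-1285/10 - 1262/(-4951)) = -(-1285*⅒ - 1262*(-1/4951)) = -(-257/2 + 1262/4951) = -1*(-1269883/9902) = 1269883/9902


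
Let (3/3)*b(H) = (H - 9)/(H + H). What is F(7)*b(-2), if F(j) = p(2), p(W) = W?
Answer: 11/2 ≈ 5.5000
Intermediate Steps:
b(H) = (-9 + H)/(2*H) (b(H) = (H - 9)/(H + H) = (-9 + H)/((2*H)) = (-9 + H)*(1/(2*H)) = (-9 + H)/(2*H))
F(j) = 2
F(7)*b(-2) = 2*((½)*(-9 - 2)/(-2)) = 2*((½)*(-½)*(-11)) = 2*(11/4) = 11/2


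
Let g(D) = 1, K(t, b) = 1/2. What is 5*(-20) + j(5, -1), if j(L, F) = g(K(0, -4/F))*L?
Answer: -95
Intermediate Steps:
K(t, b) = 1/2
j(L, F) = L (j(L, F) = 1*L = L)
5*(-20) + j(5, -1) = 5*(-20) + 5 = -100 + 5 = -95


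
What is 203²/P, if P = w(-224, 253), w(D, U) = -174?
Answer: -1421/6 ≈ -236.83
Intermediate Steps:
P = -174
203²/P = 203²/(-174) = 41209*(-1/174) = -1421/6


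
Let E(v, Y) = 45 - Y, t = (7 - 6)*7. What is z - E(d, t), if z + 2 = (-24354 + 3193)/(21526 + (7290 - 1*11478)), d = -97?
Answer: -714681/17338 ≈ -41.221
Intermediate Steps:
t = 7 (t = 1*7 = 7)
z = -55837/17338 (z = -2 + (-24354 + 3193)/(21526 + (7290 - 1*11478)) = -2 - 21161/(21526 + (7290 - 11478)) = -2 - 21161/(21526 - 4188) = -2 - 21161/17338 = -55837/17338 ≈ -3.2205)
z - E(d, t) = -55837/17338 - (45 - 1*7) = -55837/17338 - (45 - 7) = -55837/17338 - 1*38 = -55837/17338 - 38 = -714681/17338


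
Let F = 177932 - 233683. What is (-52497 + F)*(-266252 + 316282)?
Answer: -5415647440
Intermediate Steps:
F = -55751
(-52497 + F)*(-266252 + 316282) = (-52497 - 55751)*(-266252 + 316282) = -108248*50030 = -5415647440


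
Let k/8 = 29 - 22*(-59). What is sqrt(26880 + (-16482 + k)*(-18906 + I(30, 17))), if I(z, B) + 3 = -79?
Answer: 2*sqrt(27852622) ≈ 10555.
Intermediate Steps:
k = 10616 (k = 8*(29 - 22*(-59)) = 8*(29 + 1298) = 8*1327 = 10616)
I(z, B) = -82 (I(z, B) = -3 - 79 = -82)
sqrt(26880 + (-16482 + k)*(-18906 + I(30, 17))) = sqrt(26880 + (-16482 + 10616)*(-18906 - 82)) = sqrt(26880 - 5866*(-18988)) = sqrt(26880 + 111383608) = sqrt(111410488) = 2*sqrt(27852622)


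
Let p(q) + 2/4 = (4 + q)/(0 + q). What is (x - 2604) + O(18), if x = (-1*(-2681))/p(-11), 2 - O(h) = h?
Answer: 51122/3 ≈ 17041.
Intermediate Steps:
O(h) = 2 - h
p(q) = -½ + (4 + q)/q (p(q) = -½ + (4 + q)/(0 + q) = -½ + (4 + q)/q)
x = 58982/3 (x = (-1*(-2681))/(((½)*(8 - 11)/(-11))) = 2681/(((½)*(-1/11)*(-3))) = 2681/(3/22) = 2681*(22/3) = 58982/3 ≈ 19661.)
(x - 2604) + O(18) = (58982/3 - 2604) + (2 - 1*18) = 51170/3 + (2 - 18) = 51170/3 - 16 = 51122/3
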